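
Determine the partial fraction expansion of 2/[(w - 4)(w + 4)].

2/(w - 4)(w + 4) = α/(w - 4) + β/(w + 4). α = 2/(4 + 4) = 1/4, β = 2/(-4 - 4) = -1/4
Result: (1/4)/(w - 4) - (1/4)/(w + 4)


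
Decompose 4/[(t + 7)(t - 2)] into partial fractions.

4/(t + 7)(t - 2) = P/(t + 7) + Q/(t - 2). P = 4/(-7 - 2) = -4/9, Q = 4/(2 + 7) = 4/9
Result: (-4/9)/(t + 7) + (4/9)/(t - 2)


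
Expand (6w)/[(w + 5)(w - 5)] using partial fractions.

At w=-5: α = (6·(-5) + 0)/(-5 - 5) = 3. At w=5: β = (6·5 + 0)/(5 + 5) = 3
Result: 3/(w + 5) + 3/(w - 5)


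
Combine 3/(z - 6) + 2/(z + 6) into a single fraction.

Common denominator (z - 6)(z + 6). Numerator: 3(z + 6) + 2(z - 6) = (3z + 18) + (2z - 12) = 5z + 6
Result: (5z + 6)/[(z - 6)(z + 6)]


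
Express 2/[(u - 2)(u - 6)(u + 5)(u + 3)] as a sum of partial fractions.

Using Heaviside cover-up: (-1/70)/(u - 2) + (1/198)/(u - 6) - (1/77)/(u + 5) + (1/45)/(u + 3)


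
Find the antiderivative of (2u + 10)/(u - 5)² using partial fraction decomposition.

Decompose: A = 2, B = 2·5 + 10 = 20, so (2u + 10)/(u - 5)² = 2/(u - 5) + 20/(u - 5)². Integrate: ∫ A/(u - 5) du = 2 ln|(u - 5)|; ∫ B/(u - 5)² du = -20/(u - 5). Sum: 2 ln|(u - 5)| - 20/(u - 5) + C


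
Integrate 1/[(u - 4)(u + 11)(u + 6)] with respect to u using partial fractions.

Cover-up: A = 1/150, B = 1/75, C = -1/50. Decomposition: (1/150)/(u - 4) + (1/75)/(u + 11) - (1/50)/(u + 6). Integrate each term: (1/150) ln|(u - 4)| + (1/75) ln|(u + 11)| - (1/50) ln|(u + 6)| + C


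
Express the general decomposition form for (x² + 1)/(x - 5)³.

Repeated linear factor (power 3): A/(x - 5) + B/(x - 5)² + C/(x - 5)³


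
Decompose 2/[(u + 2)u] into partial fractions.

2/(u + 2)u = P/(u + 2) + Q/u. P = 2/(-2 - 0) = -1, Q = 2/(0 + 2) = 1
Result: -1/(u + 2) + 1/u


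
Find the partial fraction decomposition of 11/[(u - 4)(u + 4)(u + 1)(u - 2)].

Using Heaviside cover-up: (11/80)/(u - 4) - (11/144)/(u + 4) + (11/45)/(u + 1) - (11/36)/(u - 2)


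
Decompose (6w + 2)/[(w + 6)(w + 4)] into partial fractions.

At w=-6: α = (6·(-6) + 2)/(-6 + 4) = 17. At w=-4: β = (6·(-4) + 2)/(-4 + 6) = -11
Result: 17/(w + 6) - 11/(w + 4)


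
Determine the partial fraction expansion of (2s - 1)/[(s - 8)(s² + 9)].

At s=8: A = (2·8 - 1)/(8² + 9) = 15/73. B = -A = -15/73, C = 2 - 8·A = 26/73
Result: (15/73)/(s - 8) - ((15/73)s - 26/73)/(s² + 9)


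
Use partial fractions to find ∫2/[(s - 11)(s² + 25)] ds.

Cover-up at s=11: α = 2/(11²+25) = 1/73. Coeff matching: β = -1/73, γ = -11/73. Decomposition: (1/73)/(s - 11) - ((1/73)s + 11/73)/(s² + 25). Integrate: linear → ln, quadratic → (1/2)ln + arctan: (1/73) ln|(s - 11)| - (1/146) ln(s² + 25) - (11/365) arctan(s/5) + C


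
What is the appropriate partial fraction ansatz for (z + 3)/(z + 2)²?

Repeated linear factor: α/(z + 2) + β/(z + 2)²


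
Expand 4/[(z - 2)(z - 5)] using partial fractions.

4/(z - 2)(z - 5) = α/(z - 2) + β/(z - 5). α = 4/(2 - 5) = -4/3, β = 4/(5 - 2) = 4/3
Result: (-4/3)/(z - 2) + (4/3)/(z - 5)


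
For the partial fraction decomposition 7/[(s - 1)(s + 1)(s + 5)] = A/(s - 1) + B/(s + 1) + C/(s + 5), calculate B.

Cover-up at s = -1: B = 7/[(-1 - 1)(-1 + 5)] = 7/[(-2)(4)] = -7/8


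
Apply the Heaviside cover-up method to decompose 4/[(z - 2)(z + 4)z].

Cover (z - 2), z=2: P = 4/[(2 + 4)(2 - 0)] = 1/3. Cover (z + 4), z=-4: Q = 4/[(-4 - 2)(-4 - 0)] = 1/6. Cover z, z=0: R = 4/[(0 - 2)(0 + 4)] = -1/2.
Result: (1/3)/(z - 2) + (1/6)/(z + 4) - (1/2)/z


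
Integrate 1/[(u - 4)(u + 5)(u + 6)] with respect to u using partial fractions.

Cover-up: α = 1/90, β = -1/9, γ = 1/10. Decomposition: (1/90)/(u - 4) - (1/9)/(u + 5) + (1/10)/(u + 6). Integrate each term: (1/90) ln|(u - 4)| - (1/9) ln|(u + 5)| + (1/10) ln|(u + 6)| + C


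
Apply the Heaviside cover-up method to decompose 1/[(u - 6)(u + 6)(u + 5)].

Cover (u - 6), u=6: A = 1/[(6 + 6)(6 + 5)] = 1/132. Cover (u + 6), u=-6: B = 1/[(-6 - 6)(-6 + 5)] = 1/12. Cover (u + 5), u=-5: C = 1/[(-5 - 6)(-5 + 6)] = -1/11.
Result: (1/132)/(u - 6) + (1/12)/(u + 6) - (1/11)/(u + 5)


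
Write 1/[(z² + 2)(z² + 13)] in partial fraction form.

Coefficient matching gives α = γ = 0, β = 1/(13-2) = 1/11, δ = -β = -1/11
Result: (1/11)/(z² + 2) - (1/11)/(z² + 13)


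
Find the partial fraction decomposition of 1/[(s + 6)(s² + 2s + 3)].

Cover-up at s = -6: P = 1/((-6)² + 2·(-6) + 3) = 1/27. Then Q = -P = -1/27, R = -P·(2 - 6) = 4/27
Result: (1/27)/(s + 6) - ((1/27)s - 4/27)/(s² + 2s + 3)


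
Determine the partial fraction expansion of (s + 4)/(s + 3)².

(s + 4) = P(s + 3) + Q. At s = -3: Q = 1·(-3) + 4 = 1. Coeff of s: P = 1
Result: 1/(s + 3) + 1/(s + 3)²


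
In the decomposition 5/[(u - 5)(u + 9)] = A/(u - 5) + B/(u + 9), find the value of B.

Cover-up at u = -9: B = 5/(-9 - 5) = -5/14


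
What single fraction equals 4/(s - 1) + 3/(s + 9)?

Common denominator (s - 1)(s + 9). Numerator: 4(s + 9) + 3(s - 1) = (4s + 36) + (3s - 3) = 7s + 33
Result: (7s + 33)/[(s - 1)(s + 9)]


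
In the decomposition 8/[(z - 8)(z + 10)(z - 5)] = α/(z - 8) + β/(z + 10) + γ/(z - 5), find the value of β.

Cover-up at z = -10: β = 8/[(-10 - 8)(-10 - 5)] = 8/[(-18)(-15)] = 8/270 = 4/135


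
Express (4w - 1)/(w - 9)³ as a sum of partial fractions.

(4w - 1) = P(w - 9)² + Q(w - 9) + R. At w = 9: R = 4·9 - 1 = 35. Coefficients: P = 0, Q = 4
Result: 4/(w - 9)² + 35/(w - 9)³


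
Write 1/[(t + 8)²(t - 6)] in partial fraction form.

Cover-up at t=6: γ = 1/(6 + 8)² = 1/196. Cover-up at t=-8: β = 1/(-8 - 6) = -1/14. Comparing t² coeff: α = -γ = -1/196
Result: (-1/196)/(t + 8) - (1/14)/(t + 8)² + (1/196)/(t - 6)


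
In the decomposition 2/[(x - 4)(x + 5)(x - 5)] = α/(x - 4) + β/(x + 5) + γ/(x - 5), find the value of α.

Cover-up at x = 4: α = 2/[(4 + 5)(4 - 5)] = 2/[(9)(-1)] = -2/9


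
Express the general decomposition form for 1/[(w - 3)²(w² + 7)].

Repeated linear + quadratic: P/(w - 3) + Q/(w - 3)² + (Rw + S)/(w² + 7)


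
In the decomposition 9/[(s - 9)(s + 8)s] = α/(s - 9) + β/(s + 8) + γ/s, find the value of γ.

Cover-up at s = 0: γ = 9/[(0 - 9)(0 + 8)] = 9/[(-9)(8)] = -9/72 = -1/8


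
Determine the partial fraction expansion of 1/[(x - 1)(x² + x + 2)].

Cover-up at x = 1: A = 1/(1² + 1·1 + 2) = 1/4. Then B = -A = -1/4, C = -A·(1 + 1) = -1/2
Result: (1/4)/(x - 1) - ((1/4)x + 1/2)/(x² + x + 2)


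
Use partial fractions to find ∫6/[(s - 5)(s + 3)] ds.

Decompose: 6/[(s - 5)(s + 3)] = (3/4)/(s - 5) - (3/4)/(s + 3). Integrate each term: (3/4) ln|(s - 5)| - (3/4) ln|(s + 3)| + C


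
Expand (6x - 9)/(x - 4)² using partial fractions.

(6x - 9) = P(x - 4) + Q. At x = 4: Q = 6·4 - 9 = 15. Coeff of x: P = 6
Result: 6/(x - 4) + 15/(x - 4)²


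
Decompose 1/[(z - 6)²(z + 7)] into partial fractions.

Cover-up at z=-7: R = 1/(-7 - 6)² = 1/169. Cover-up at z=6: Q = 1/(6 + 7) = 1/13. Comparing z² coeff: P = -R = -1/169
Result: (-1/169)/(z - 6) + (1/13)/(z - 6)² + (1/169)/(z + 7)


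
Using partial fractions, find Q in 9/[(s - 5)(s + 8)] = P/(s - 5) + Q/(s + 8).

Cover-up at s = -8: Q = 9/(-8 - 5) = -9/13


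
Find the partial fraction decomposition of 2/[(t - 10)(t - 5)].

2/(t - 10)(t - 5) = α/(t - 10) + β/(t - 5). α = 2/(10 - 5) = 2/5, β = 2/(5 - 10) = -2/5
Result: (2/5)/(t - 10) - (2/5)/(t - 5)


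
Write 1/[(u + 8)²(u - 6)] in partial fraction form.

Cover-up at u=6: R = 1/(6 + 8)² = 1/196. Cover-up at u=-8: Q = 1/(-8 - 6) = -1/14. Comparing u² coeff: P = -R = -1/196
Result: (-1/196)/(u + 8) - (1/14)/(u + 8)² + (1/196)/(u - 6)


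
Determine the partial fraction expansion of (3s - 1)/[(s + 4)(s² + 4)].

At s=-4: α = (3·(-4) - 1)/((-4)² + 4) = -13/20. β = -α = 13/20, γ = 3 - (-4)·α = 2/5
Result: (-13/20)/(s + 4) + ((13/20)s + 2/5)/(s² + 4)


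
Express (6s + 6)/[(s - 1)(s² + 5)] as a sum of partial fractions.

At s=1: P = (6·1 + 6)/(1² + 5) = 2. Q = -P = -2, R = 6 - 1·P = 4
Result: 2/(s - 1) - (2s - 4)/(s² + 5)


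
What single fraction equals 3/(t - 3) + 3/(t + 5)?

Common denominator (t - 3)(t + 5). Numerator: 3(t + 5) + 3(t - 3) = (3t + 15) + (3t - 9) = 6t + 6
Result: (6t + 6)/[(t - 3)(t + 5)]


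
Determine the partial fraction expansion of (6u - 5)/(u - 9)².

(6u - 5) = A(u - 9) + B. At u = 9: B = 6·9 - 5 = 49. Coeff of u: A = 6
Result: 6/(u - 9) + 49/(u - 9)²


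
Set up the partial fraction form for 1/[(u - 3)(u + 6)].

Distinct linear factors: α/(u - 3) + β/(u + 6)


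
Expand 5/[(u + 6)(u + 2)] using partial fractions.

5/(u + 6)(u + 2) = A/(u + 6) + B/(u + 2). A = 5/(-6 + 2) = -5/4, B = 5/(-2 + 6) = 5/4
Result: (-5/4)/(u + 6) + (5/4)/(u + 2)


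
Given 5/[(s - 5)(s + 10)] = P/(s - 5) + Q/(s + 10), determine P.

Cover-up at s = 5: P = 5/(5 + 10) = 5/15 = 1/3


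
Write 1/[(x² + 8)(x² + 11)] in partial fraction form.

Coefficient matching gives α = γ = 0, β = 1/(11-8) = 1/3, δ = -β = -1/3
Result: (1/3)/(x² + 8) - (1/3)/(x² + 11)


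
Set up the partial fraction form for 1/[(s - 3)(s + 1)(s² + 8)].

Two linear + quadratic: A/(s - 3) + B/(s + 1) + (Cs + D)/(s² + 8)


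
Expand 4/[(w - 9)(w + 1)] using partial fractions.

4/(w - 9)(w + 1) = α/(w - 9) + β/(w + 1). α = 4/(9 + 1) = 2/5, β = 4/(-1 - 9) = -2/5
Result: (2/5)/(w - 9) - (2/5)/(w + 1)


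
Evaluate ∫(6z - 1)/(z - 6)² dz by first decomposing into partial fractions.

Decompose: α = 6, β = 6·6 - 1 = 35, so (6z - 1)/(z - 6)² = 6/(z - 6) + 35/(z - 6)². Integrate: ∫ α/(z - 6) dz = 6 ln|(z - 6)|; ∫ β/(z - 6)² dz = -35/(z - 6). Sum: 6 ln|(z - 6)| - 35/(z - 6) + C


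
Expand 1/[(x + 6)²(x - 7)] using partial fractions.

Cover-up at x=7: γ = 1/(7 + 6)² = 1/169. Cover-up at x=-6: β = 1/(-6 - 7) = -1/13. Comparing x² coeff: α = -γ = -1/169
Result: (-1/169)/(x + 6) - (1/13)/(x + 6)² + (1/169)/(x - 7)


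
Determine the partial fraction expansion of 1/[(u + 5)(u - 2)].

1/(u + 5)(u - 2) = P/(u + 5) + Q/(u - 2). P = 1/(-5 - 2) = -1/7, Q = 1/(2 + 5) = 1/7
Result: (-1/7)/(u + 5) + (1/7)/(u - 2)


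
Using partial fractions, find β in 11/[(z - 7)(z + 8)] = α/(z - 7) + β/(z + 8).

Cover-up at z = -8: β = 11/(-8 - 7) = -11/15


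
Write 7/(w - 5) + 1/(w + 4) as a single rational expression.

Common denominator (w - 5)(w + 4). Numerator: 7(w + 4) + 1(w - 5) = (7w + 28) + (w - 5) = 8w + 23
Result: (8w + 23)/[(w - 5)(w + 4)]


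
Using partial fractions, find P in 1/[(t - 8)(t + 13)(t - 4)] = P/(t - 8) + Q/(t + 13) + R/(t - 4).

Cover-up at t = 8: P = 1/[(8 + 13)(8 - 4)] = 1/[(21)(4)] = 1/84


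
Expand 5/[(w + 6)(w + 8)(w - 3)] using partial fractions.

Using cover-up method: A = -5/18, B = 5/22, C = 5/99
Result: (-5/18)/(w + 6) + (5/22)/(w + 8) + (5/99)/(w - 3)


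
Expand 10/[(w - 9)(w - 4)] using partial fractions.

10/(w - 9)(w - 4) = P/(w - 9) + Q/(w - 4). P = 10/(9 - 4) = 2, Q = 10/(4 - 9) = -2
Result: 2/(w - 9) - 2/(w - 4)


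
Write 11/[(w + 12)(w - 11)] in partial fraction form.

11/(w + 12)(w - 11) = α/(w + 12) + β/(w - 11). α = 11/(-12 - 11) = -11/23, β = 11/(11 + 12) = 11/23
Result: (-11/23)/(w + 12) + (11/23)/(w - 11)


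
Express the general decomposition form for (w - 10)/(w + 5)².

Repeated linear factor: A/(w + 5) + B/(w + 5)²


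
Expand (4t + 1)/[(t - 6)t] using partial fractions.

At t=6: α = (4·6 + 1)/(6 - 0) = 25/6. At t=0: β = (4·0 + 1)/(0 - 6) = -1/6
Result: (25/6)/(t - 6) - (1/6)/t


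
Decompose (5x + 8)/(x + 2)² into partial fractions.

(5x + 8) = α(x + 2) + β. At x = -2: β = 5·(-2) + 8 = -2. Coeff of x: α = 5
Result: 5/(x + 2) - 2/(x + 2)²


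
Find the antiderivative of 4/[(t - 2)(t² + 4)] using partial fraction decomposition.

Cover-up at t=2: A = 4/(2²+4) = 1/2. Coeff matching: B = -1/2, C = -1. Decomposition: (1/2)/(t - 2) - ((1/2)t + 1)/(t² + 4). Integrate: linear → ln, quadratic → (1/2)ln + arctan: (1/2) ln|(t - 2)| - (1/4) ln(t² + 4) - (1/2) arctan(t/2) + C


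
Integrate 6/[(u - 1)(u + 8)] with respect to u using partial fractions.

Decompose: 6/[(u - 1)(u + 8)] = (2/3)/(u - 1) - (2/3)/(u + 8). Integrate each term: (2/3) ln|(u - 1)| - (2/3) ln|(u + 8)| + C


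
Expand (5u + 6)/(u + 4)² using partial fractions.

(5u + 6) = A(u + 4) + B. At u = -4: B = 5·(-4) + 6 = -14. Coeff of u: A = 5
Result: 5/(u + 4) - 14/(u + 4)²


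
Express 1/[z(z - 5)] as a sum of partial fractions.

1/z(z - 5) = P/z + Q/(z - 5). P = 1/(0 - 5) = -1/5, Q = 1/(5 - 0) = 1/5
Result: (-1/5)/z + (1/5)/(z - 5)


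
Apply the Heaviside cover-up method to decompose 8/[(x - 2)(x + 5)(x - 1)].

Cover (x - 2), x=2: P = 8/[(2 + 5)(2 - 1)] = 8/7. Cover (x + 5), x=-5: Q = 8/[(-5 - 2)(-5 - 1)] = 4/21. Cover (x - 1), x=1: R = 8/[(1 - 2)(1 + 5)] = -4/3.
Result: (8/7)/(x - 2) + (4/21)/(x + 5) - (4/3)/(x - 1)


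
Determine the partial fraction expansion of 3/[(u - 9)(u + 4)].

3/(u - 9)(u + 4) = α/(u - 9) + β/(u + 4). α = 3/(9 + 4) = 3/13, β = 3/(-4 - 9) = -3/13
Result: (3/13)/(u - 9) - (3/13)/(u + 4)


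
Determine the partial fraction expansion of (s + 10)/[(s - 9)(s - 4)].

At s=9: α = (1·9 + 10)/(9 - 4) = 19/5. At s=4: β = (1·4 + 10)/(4 - 9) = -14/5
Result: (19/5)/(s - 9) - (14/5)/(s - 4)


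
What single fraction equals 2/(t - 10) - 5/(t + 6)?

Common denominator (t - 10)(t + 6). Numerator: 2(t + 6) - 5(t - 10) = (2t + 12) - (5t - 50) = -3t + 62
Result: (-3t + 62)/[(t - 10)(t + 6)]


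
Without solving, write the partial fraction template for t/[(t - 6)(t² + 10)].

Linear + irreducible quadratic: A/(t - 6) + (Bt + C)/(t² + 10)


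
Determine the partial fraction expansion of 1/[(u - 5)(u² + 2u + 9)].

Cover-up at u = 5: A = 1/(5² + 2·5 + 9) = 1/44. Then B = -A = -1/44, C = -A·(2 + 5) = -7/44
Result: (1/44)/(u - 5) - ((1/44)u + 7/44)/(u² + 2u + 9)


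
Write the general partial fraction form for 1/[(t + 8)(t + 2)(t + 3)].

Three distinct linear factors: α/(t + 8) + β/(t + 2) + γ/(t + 3)


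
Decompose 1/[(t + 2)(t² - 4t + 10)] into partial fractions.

Cover-up at t = -2: P = 1/((-2)² - 4·(-2) + 10) = 1/22. Then Q = -P = -1/22, R = -P·(-4 - 2) = 3/11
Result: (1/22)/(t + 2) - ((1/22)t - 3/11)/(t² - 4t + 10)


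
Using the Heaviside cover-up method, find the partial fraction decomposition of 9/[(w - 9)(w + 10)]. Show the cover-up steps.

Cover (w - 9): set w=9, get α = 9/(9 + 10) = 9/19. Cover (w + 10): set w=-10, get β = 9/(-10 - 9) = -9/19.
Result: (9/19)/(w - 9) - (9/19)/(w + 10)


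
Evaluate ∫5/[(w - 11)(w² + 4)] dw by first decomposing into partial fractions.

Cover-up at w=11: α = 5/(11²+4) = 1/25. Coeff matching: β = -1/25, γ = -11/25. Decomposition: (1/25)/(w - 11) - ((1/25)w + 11/25)/(w² + 4). Integrate: linear → ln, quadratic → (1/2)ln + arctan: (1/25) ln|(w - 11)| - (1/50) ln(w² + 4) - (11/50) arctan(w/2) + C


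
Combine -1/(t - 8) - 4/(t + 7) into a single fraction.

Common denominator (t - 8)(t + 7). Numerator: -1(t + 7) - 4(t - 8) = (-t - 7) - (4t - 32) = -5t + 25
Result: (-5t + 25)/[(t - 8)(t + 7)]


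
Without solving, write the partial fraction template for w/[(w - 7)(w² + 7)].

Linear + irreducible quadratic: P/(w - 7) + (Qw + R)/(w² + 7)


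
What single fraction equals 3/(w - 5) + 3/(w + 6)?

Common denominator (w - 5)(w + 6). Numerator: 3(w + 6) + 3(w - 5) = (3w + 18) + (3w - 15) = 6w + 3
Result: (6w + 3)/[(w - 5)(w + 6)]


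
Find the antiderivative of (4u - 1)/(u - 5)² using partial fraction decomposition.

Decompose: α = 4, β = 4·5 - 1 = 19, so (4u - 1)/(u - 5)² = 4/(u - 5) + 19/(u - 5)². Integrate: ∫ α/(u - 5) du = 4 ln|(u - 5)|; ∫ β/(u - 5)² du = -19/(u - 5). Sum: 4 ln|(u - 5)| - 19/(u - 5) + C


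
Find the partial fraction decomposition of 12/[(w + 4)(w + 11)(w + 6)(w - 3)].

Using Heaviside cover-up: (-6/49)/(w + 4) - (6/245)/(w + 11) + (2/15)/(w + 6) + (2/147)/(w - 3)


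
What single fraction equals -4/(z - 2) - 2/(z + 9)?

Common denominator (z - 2)(z + 9). Numerator: -4(z + 9) - 2(z - 2) = (-4z - 36) - (2z - 4) = -6z - 32
Result: (-6z - 32)/[(z - 2)(z + 9)]


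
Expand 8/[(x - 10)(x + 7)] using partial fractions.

8/(x - 10)(x + 7) = α/(x - 10) + β/(x + 7). α = 8/(10 + 7) = 8/17, β = 8/(-7 - 10) = -8/17
Result: (8/17)/(x - 10) - (8/17)/(x + 7)


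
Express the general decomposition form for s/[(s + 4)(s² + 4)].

Linear + irreducible quadratic: A/(s + 4) + (Bs + C)/(s² + 4)


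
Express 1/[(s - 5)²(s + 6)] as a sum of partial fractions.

Cover-up at s=-6: R = 1/(-6 - 5)² = 1/121. Cover-up at s=5: Q = 1/(5 + 6) = 1/11. Comparing s² coeff: P = -R = -1/121
Result: (-1/121)/(s - 5) + (1/11)/(s - 5)² + (1/121)/(s + 6)


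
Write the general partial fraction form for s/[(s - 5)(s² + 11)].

Linear + irreducible quadratic: α/(s - 5) + (βs + γ)/(s² + 11)


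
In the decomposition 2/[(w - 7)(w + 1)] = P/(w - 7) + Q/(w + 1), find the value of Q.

Cover-up at w = -1: Q = 2/(-1 - 7) = -2/8 = -1/4


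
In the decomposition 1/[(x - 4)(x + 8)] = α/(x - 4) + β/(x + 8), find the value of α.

Cover-up at x = 4: α = 1/(4 + 8) = 1/12


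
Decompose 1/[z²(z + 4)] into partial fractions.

Cover-up at z=-4: γ = 1/(-4 - 0)² = 1/16. Cover-up at z=0: β = 1/(0 + 4) = 1/4. Comparing z² coeff: α = -γ = -1/16
Result: (-1/16)/z + (1/4)/z² + (1/16)/(z + 4)


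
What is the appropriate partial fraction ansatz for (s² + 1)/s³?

Repeated linear factor (power 3): P/s + Q/s² + R/s³


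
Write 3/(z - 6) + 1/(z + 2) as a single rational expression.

Common denominator (z - 6)(z + 2). Numerator: 3(z + 2) + 1(z - 6) = (3z + 6) + (z - 6) = 4z
Result: (4z)/[(z - 6)(z + 2)]


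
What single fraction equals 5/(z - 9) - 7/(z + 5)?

Common denominator (z - 9)(z + 5). Numerator: 5(z + 5) - 7(z - 9) = (5z + 25) - (7z - 63) = -2z + 88
Result: (-2z + 88)/[(z - 9)(z + 5)]


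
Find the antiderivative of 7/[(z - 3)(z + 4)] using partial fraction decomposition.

Decompose: 7/[(z - 3)(z + 4)] = 1/(z - 3) - 1/(z + 4). Integrate each term: ln|(z - 3)| - ln|(z + 4)| + C


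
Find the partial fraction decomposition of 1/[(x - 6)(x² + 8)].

Cover-up at x = 6: A = 1/(6² + 8) = 1/44. Then B = -A = -1/44, C = -A·(0 + 6) = -3/22
Result: (1/44)/(x - 6) - ((1/44)x + 3/22)/(x² + 8)


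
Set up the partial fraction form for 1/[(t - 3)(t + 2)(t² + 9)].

Two linear + quadratic: P/(t - 3) + Q/(t + 2) + (Rt + S)/(t² + 9)


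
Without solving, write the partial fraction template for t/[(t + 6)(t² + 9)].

Linear + irreducible quadratic: A/(t + 6) + (Bt + C)/(t² + 9)


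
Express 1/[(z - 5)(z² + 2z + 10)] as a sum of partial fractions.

Cover-up at z = 5: A = 1/(5² + 2·5 + 10) = 1/45. Then B = -A = -1/45, C = -A·(2 + 5) = -7/45
Result: (1/45)/(z - 5) - ((1/45)z + 7/45)/(z² + 2z + 10)


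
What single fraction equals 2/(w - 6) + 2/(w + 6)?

Common denominator (w - 6)(w + 6). Numerator: 2(w + 6) + 2(w - 6) = (2w + 12) + (2w - 12) = 4w
Result: (4w)/[(w - 6)(w + 6)]


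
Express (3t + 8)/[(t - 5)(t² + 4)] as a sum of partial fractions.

At t=5: A = (3·5 + 8)/(5² + 4) = 23/29. B = -A = -23/29, C = 3 - 5·A = -28/29
Result: (23/29)/(t - 5) - ((23/29)t + 28/29)/(t² + 4)


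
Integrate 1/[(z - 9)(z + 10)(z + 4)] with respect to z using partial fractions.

Cover-up: α = 1/247, β = 1/114, γ = -1/78. Decomposition: (1/247)/(z - 9) + (1/114)/(z + 10) - (1/78)/(z + 4). Integrate each term: (1/247) ln|(z - 9)| + (1/114) ln|(z + 10)| - (1/78) ln|(z + 4)| + C


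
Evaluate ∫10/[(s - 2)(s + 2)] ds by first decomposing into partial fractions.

Decompose: 10/[(s - 2)(s + 2)] = (5/2)/(s - 2) - (5/2)/(s + 2). Integrate each term: (5/2) ln|(s - 2)| - (5/2) ln|(s + 2)| + C


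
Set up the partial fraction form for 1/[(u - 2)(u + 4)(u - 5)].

Three distinct linear factors: α/(u - 2) + β/(u + 4) + γ/(u - 5)


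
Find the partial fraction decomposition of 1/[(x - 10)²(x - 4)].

Cover-up at x=4: R = 1/(4 - 10)² = 1/36. Cover-up at x=10: Q = 1/(10 - 4) = 1/6. Comparing x² coeff: P = -R = -1/36
Result: (-1/36)/(x - 10) + (1/6)/(x - 10)² + (1/36)/(x - 4)


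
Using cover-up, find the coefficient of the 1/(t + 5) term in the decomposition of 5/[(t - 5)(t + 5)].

Cover (t + 5), set t=-5: 5/((t - 5) at t=-5) = 5/(-10) = -1/2


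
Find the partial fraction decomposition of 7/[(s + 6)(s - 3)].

7/(s + 6)(s - 3) = α/(s + 6) + β/(s - 3). α = 7/(-6 - 3) = -7/9, β = 7/(3 + 6) = 7/9
Result: (-7/9)/(s + 6) + (7/9)/(s - 3)


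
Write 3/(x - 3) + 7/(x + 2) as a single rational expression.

Common denominator (x - 3)(x + 2). Numerator: 3(x + 2) + 7(x - 3) = (3x + 6) + (7x - 21) = 10x - 15
Result: (10x - 15)/[(x - 3)(x + 2)]


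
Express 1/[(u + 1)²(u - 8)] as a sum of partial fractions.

Cover-up at u=8: R = 1/(8 + 1)² = 1/81. Cover-up at u=-1: Q = 1/(-1 - 8) = -1/9. Comparing u² coeff: P = -R = -1/81
Result: (-1/81)/(u + 1) - (1/9)/(u + 1)² + (1/81)/(u - 8)


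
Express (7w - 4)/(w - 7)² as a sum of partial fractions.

(7w - 4) = A(w - 7) + B. At w = 7: B = 7·7 - 4 = 45. Coeff of w: A = 7
Result: 7/(w - 7) + 45/(w - 7)²


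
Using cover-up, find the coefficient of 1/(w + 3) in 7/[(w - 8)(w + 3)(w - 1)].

Cover (w + 3), set w=-3: 7/[(-3 - 8)(-3 - 1)] = 7/44


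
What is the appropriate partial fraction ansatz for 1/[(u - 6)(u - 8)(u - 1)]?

Three distinct linear factors: A/(u - 6) + B/(u - 8) + C/(u - 1)


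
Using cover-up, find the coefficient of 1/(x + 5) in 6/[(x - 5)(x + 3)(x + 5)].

Cover (x + 5), set x=-5: 6/[(-5 - 5)(-5 + 3)] = 3/10


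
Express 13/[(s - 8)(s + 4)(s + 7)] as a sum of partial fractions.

Using cover-up method: α = 13/180, β = -13/36, γ = 13/45
Result: (13/180)/(s - 8) - (13/36)/(s + 4) + (13/45)/(s + 7)


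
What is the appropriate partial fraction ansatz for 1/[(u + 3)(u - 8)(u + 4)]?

Three distinct linear factors: P/(u + 3) + Q/(u - 8) + R/(u + 4)


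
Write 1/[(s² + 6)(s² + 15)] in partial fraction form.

Coefficient matching gives α = γ = 0, β = 1/(15-6) = 1/9, δ = -β = -1/9
Result: (1/9)/(s² + 6) - (1/9)/(s² + 15)


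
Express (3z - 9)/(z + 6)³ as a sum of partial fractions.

(3z - 9) = A(z + 6)² + B(z + 6) + C. At z = -6: C = 3·(-6) - 9 = -27. Coefficients: A = 0, B = 3
Result: 3/(z + 6)² - 27/(z + 6)³


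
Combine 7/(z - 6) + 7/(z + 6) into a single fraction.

Common denominator (z - 6)(z + 6). Numerator: 7(z + 6) + 7(z - 6) = (7z + 42) + (7z - 42) = 14z
Result: (14z)/[(z - 6)(z + 6)]


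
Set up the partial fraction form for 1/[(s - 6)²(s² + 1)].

Repeated linear + quadratic: A/(s - 6) + B/(s - 6)² + (Cs + D)/(s² + 1)


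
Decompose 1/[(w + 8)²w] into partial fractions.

Cover-up at w=0: γ = 1/(0 + 8)² = 1/64. Cover-up at w=-8: β = 1/(-8 - 0) = -1/8. Comparing w² coeff: α = -γ = -1/64
Result: (-1/64)/(w + 8) - (1/8)/(w + 8)² + (1/64)/w


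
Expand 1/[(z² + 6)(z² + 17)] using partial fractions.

Coefficient matching gives α = γ = 0, β = 1/(17-6) = 1/11, δ = -β = -1/11
Result: (1/11)/(z² + 6) - (1/11)/(z² + 17)


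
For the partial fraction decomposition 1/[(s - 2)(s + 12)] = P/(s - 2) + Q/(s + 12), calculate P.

Cover-up at s = 2: P = 1/(2 + 12) = 1/14


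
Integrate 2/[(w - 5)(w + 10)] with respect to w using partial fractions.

Decompose: 2/[(w - 5)(w + 10)] = (2/15)/(w - 5) - (2/15)/(w + 10). Integrate each term: (2/15) ln|(w - 5)| - (2/15) ln|(w + 10)| + C


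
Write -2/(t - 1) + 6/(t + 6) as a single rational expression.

Common denominator (t - 1)(t + 6). Numerator: -2(t + 6) + 6(t - 1) = (-2t - 12) + (6t - 6) = 4t - 18
Result: (4t - 18)/[(t - 1)(t + 6)]


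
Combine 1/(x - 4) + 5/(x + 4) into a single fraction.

Common denominator (x - 4)(x + 4). Numerator: 1(x + 4) + 5(x - 4) = (x + 4) + (5x - 20) = 6x - 16
Result: (6x - 16)/[(x - 4)(x + 4)]


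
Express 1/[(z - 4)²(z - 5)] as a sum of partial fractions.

Cover-up at z=5: C = 1/(5 - 4)² = 1. Cover-up at z=4: B = 1/(4 - 5) = -1. Comparing z² coeff: A = -C = -1
Result: -1/(z - 4) - 1/(z - 4)² + 1/(z - 5)


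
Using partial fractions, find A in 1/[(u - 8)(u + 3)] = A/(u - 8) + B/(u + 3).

Cover-up at u = 8: A = 1/(8 + 3) = 1/11


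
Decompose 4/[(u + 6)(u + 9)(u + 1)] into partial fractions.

Using cover-up method: A = -4/15, B = 1/6, C = 1/10
Result: (-4/15)/(u + 6) + (1/6)/(u + 9) + (1/10)/(u + 1)


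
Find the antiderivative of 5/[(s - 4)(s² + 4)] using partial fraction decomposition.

Cover-up at s=4: A = 5/(4²+4) = 1/4. Coeff matching: B = -1/4, C = -1. Decomposition: (1/4)/(s - 4) - ((1/4)s + 1)/(s² + 4). Integrate: linear → ln, quadratic → (1/2)ln + arctan: (1/4) ln|(s - 4)| - (1/8) ln(s² + 4) - (1/2) arctan(s/2) + C


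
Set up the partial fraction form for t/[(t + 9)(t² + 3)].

Linear + irreducible quadratic: A/(t + 9) + (Bt + C)/(t² + 3)


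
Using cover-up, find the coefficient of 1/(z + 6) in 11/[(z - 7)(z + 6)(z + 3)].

Cover (z + 6), set z=-6: 11/[(-6 - 7)(-6 + 3)] = 11/39


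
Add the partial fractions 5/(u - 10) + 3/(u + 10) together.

Common denominator (u - 10)(u + 10). Numerator: 5(u + 10) + 3(u - 10) = (5u + 50) + (3u - 30) = 8u + 20
Result: (8u + 20)/[(u - 10)(u + 10)]


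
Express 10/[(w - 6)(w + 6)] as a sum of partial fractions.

10/(w - 6)(w + 6) = α/(w - 6) + β/(w + 6). α = 10/(6 + 6) = 5/6, β = 10/(-6 - 6) = -5/6
Result: (5/6)/(w - 6) - (5/6)/(w + 6)


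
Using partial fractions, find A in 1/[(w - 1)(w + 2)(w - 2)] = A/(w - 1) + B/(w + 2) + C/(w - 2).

Cover-up at w = 1: A = 1/[(1 + 2)(1 - 2)] = 1/[(3)(-1)] = -1/3


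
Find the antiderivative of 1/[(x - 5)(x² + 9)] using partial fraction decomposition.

Cover-up at x=5: P = 1/(5²+9) = 1/34. Coeff matching: Q = -1/34, R = -5/34. Decomposition: (1/34)/(x - 5) - ((1/34)x + 5/34)/(x² + 9). Integrate: linear → ln, quadratic → (1/2)ln + arctan: (1/34) ln|(x - 5)| - (1/68) ln(x² + 9) - (5/102) arctan(x/3) + C


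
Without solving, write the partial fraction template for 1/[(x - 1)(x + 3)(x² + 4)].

Two linear + quadratic: P/(x - 1) + Q/(x + 3) + (Rx + S)/(x² + 4)


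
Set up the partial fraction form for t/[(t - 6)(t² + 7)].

Linear + irreducible quadratic: α/(t - 6) + (βt + γ)/(t² + 7)


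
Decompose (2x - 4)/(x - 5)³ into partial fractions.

(2x - 4) = P(x - 5)² + Q(x - 5) + R. At x = 5: R = 2·5 - 4 = 6. Coefficients: P = 0, Q = 2
Result: 2/(x - 5)² + 6/(x - 5)³


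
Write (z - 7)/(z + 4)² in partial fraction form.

(z - 7) = P(z + 4) + Q. At z = -4: Q = 1·(-4) - 7 = -11. Coeff of z: P = 1
Result: 1/(z + 4) - 11/(z + 4)²


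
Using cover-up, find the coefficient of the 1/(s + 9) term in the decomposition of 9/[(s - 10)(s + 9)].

Cover (s + 9), set s=-9: 9/((s - 10) at s=-9) = 9/(-19) = -9/19


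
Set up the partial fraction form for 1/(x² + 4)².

Repeated quadratic factor: (Px + Q)/(x² + 4) + (Rx + S)/(x² + 4)²


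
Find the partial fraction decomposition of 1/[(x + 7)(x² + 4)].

Cover-up at x = -7: A = 1/((-7)² + 4) = 1/53. Then B = -A = -1/53, C = -A·(0 - 7) = 7/53
Result: (1/53)/(x + 7) - ((1/53)x - 7/53)/(x² + 4)


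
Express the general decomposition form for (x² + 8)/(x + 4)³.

Repeated linear factor (power 3): A/(x + 4) + B/(x + 4)² + C/(x + 4)³


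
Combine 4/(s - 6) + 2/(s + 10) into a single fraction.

Common denominator (s - 6)(s + 10). Numerator: 4(s + 10) + 2(s - 6) = (4s + 40) + (2s - 12) = 6s + 28
Result: (6s + 28)/[(s - 6)(s + 10)]


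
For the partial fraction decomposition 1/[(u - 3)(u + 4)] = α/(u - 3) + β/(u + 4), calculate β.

Cover-up at u = -4: β = 1/(-4 - 3) = -1/7


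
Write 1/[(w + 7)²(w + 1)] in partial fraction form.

Cover-up at w=-1: R = 1/(-1 + 7)² = 1/36. Cover-up at w=-7: Q = 1/(-7 + 1) = -1/6. Comparing w² coeff: P = -R = -1/36
Result: (-1/36)/(w + 7) - (1/6)/(w + 7)² + (1/36)/(w + 1)


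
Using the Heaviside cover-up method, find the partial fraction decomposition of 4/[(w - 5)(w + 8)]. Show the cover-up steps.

Cover (w - 5): set w=5, get A = 4/(5 + 8) = 4/13. Cover (w + 8): set w=-8, get B = 4/(-8 - 5) = -4/13.
Result: (4/13)/(w - 5) - (4/13)/(w + 8)


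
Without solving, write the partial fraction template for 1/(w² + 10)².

Repeated quadratic factor: (Pw + Q)/(w² + 10) + (Rw + S)/(w² + 10)²


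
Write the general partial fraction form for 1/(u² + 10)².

Repeated quadratic factor: (Au + B)/(u² + 10) + (Cu + D)/(u² + 10)²


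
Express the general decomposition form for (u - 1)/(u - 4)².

Repeated linear factor: α/(u - 4) + β/(u - 4)²


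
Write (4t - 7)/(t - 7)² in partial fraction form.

(4t - 7) = P(t - 7) + Q. At t = 7: Q = 4·7 - 7 = 21. Coeff of t: P = 4
Result: 4/(t - 7) + 21/(t - 7)²


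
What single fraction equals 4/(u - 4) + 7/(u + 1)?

Common denominator (u - 4)(u + 1). Numerator: 4(u + 1) + 7(u - 4) = (4u + 4) + (7u - 28) = 11u - 24
Result: (11u - 24)/[(u - 4)(u + 1)]


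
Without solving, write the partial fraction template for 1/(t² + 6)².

Repeated quadratic factor: (At + B)/(t² + 6) + (Ct + D)/(t² + 6)²


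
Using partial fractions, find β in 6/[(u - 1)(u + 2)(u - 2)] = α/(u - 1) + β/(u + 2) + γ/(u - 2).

Cover-up at u = -2: β = 6/[(-2 - 1)(-2 - 2)] = 6/[(-3)(-4)] = 6/12 = 1/2


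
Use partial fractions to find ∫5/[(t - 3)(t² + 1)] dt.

Cover-up at t=3: α = 5/(3²+1) = 1/2. Coeff matching: β = -1/2, γ = -3/2. Decomposition: (1/2)/(t - 3) - ((1/2)t + 3/2)/(t² + 1). Integrate: linear → ln, quadratic → (1/2)ln + arctan: (1/2) ln|(t - 3)| - (1/4) ln(t² + 1) - (3/2) arctan(t) + C


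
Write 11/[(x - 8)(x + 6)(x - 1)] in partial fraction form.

Using cover-up method: P = 11/98, Q = 11/98, R = -11/49
Result: (11/98)/(x - 8) + (11/98)/(x + 6) - (11/49)/(x - 1)


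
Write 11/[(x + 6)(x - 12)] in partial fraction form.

11/(x + 6)(x - 12) = P/(x + 6) + Q/(x - 12). P = 11/(-6 - 12) = -11/18, Q = 11/(12 + 6) = 11/18
Result: (-11/18)/(x + 6) + (11/18)/(x - 12)


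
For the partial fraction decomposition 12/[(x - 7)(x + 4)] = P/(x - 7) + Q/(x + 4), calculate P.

Cover-up at x = 7: P = 12/(7 + 4) = 12/11


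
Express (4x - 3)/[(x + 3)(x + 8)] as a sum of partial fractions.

At x=-3: A = (4·(-3) - 3)/(-3 + 8) = -3. At x=-8: B = (4·(-8) - 3)/(-8 + 3) = 7
Result: -3/(x + 3) + 7/(x + 8)


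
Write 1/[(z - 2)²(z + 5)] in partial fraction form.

Cover-up at z=-5: γ = 1/(-5 - 2)² = 1/49. Cover-up at z=2: β = 1/(2 + 5) = 1/7. Comparing z² coeff: α = -γ = -1/49
Result: (-1/49)/(z - 2) + (1/7)/(z - 2)² + (1/49)/(z + 5)


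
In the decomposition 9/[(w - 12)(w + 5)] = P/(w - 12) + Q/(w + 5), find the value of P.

Cover-up at w = 12: P = 9/(12 + 5) = 9/17


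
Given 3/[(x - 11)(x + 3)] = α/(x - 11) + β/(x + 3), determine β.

Cover-up at x = -3: β = 3/(-3 - 11) = -3/14


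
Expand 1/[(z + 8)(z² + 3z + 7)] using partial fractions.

Cover-up at z = -8: A = 1/((-8)² + 3·(-8) + 7) = 1/47. Then B = -A = -1/47, C = -A·(3 - 8) = 5/47
Result: (1/47)/(z + 8) - ((1/47)z - 5/47)/(z² + 3z + 7)


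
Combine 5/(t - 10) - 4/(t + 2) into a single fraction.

Common denominator (t - 10)(t + 2). Numerator: 5(t + 2) - 4(t - 10) = (5t + 10) - (4t - 40) = t + 50
Result: (t + 50)/[(t - 10)(t + 2)]


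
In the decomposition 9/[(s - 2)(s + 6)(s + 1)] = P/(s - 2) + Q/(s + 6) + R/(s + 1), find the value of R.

Cover-up at s = -1: R = 9/[(-1 - 2)(-1 + 6)] = 9/[(-3)(5)] = -9/15 = -3/5


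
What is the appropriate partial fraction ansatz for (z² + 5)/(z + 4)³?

Repeated linear factor (power 3): α/(z + 4) + β/(z + 4)² + γ/(z + 4)³


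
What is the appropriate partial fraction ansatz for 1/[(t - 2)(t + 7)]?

Distinct linear factors: A/(t - 2) + B/(t + 7)


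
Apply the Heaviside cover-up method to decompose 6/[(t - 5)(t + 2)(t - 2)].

Cover (t - 5), t=5: P = 6/[(5 + 2)(5 - 2)] = 2/7. Cover (t + 2), t=-2: Q = 6/[(-2 - 5)(-2 - 2)] = 3/14. Cover (t - 2), t=2: R = 6/[(2 - 5)(2 + 2)] = -1/2.
Result: (2/7)/(t - 5) + (3/14)/(t + 2) - (1/2)/(t - 2)


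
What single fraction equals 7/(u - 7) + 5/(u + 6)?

Common denominator (u - 7)(u + 6). Numerator: 7(u + 6) + 5(u - 7) = (7u + 42) + (5u - 35) = 12u + 7
Result: (12u + 7)/[(u - 7)(u + 6)]


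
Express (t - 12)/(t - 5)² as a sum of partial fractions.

(t - 12) = α(t - 5) + β. At t = 5: β = 1·5 - 12 = -7. Coeff of t: α = 1
Result: 1/(t - 5) - 7/(t - 5)²


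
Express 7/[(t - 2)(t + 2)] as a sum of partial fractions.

7/(t - 2)(t + 2) = P/(t - 2) + Q/(t + 2). P = 7/(2 + 2) = 7/4, Q = 7/(-2 - 2) = -7/4
Result: (7/4)/(t - 2) - (7/4)/(t + 2)


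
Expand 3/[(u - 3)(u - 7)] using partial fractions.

3/(u - 3)(u - 7) = P/(u - 3) + Q/(u - 7). P = 3/(3 - 7) = -3/4, Q = 3/(7 - 3) = 3/4
Result: (-3/4)/(u - 3) + (3/4)/(u - 7)


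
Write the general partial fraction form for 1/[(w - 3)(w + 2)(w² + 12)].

Two linear + quadratic: α/(w - 3) + β/(w + 2) + (γw + δ)/(w² + 12)


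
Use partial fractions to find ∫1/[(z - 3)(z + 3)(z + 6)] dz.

Cover-up: P = 1/54, Q = -1/18, R = 1/27. Decomposition: (1/54)/(z - 3) - (1/18)/(z + 3) + (1/27)/(z + 6). Integrate each term: (1/54) ln|(z - 3)| - (1/18) ln|(z + 3)| + (1/27) ln|(z + 6)| + C


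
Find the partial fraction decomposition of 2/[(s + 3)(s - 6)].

2/(s + 3)(s - 6) = P/(s + 3) + Q/(s - 6). P = 2/(-3 - 6) = -2/9, Q = 2/(6 + 3) = 2/9
Result: (-2/9)/(s + 3) + (2/9)/(s - 6)


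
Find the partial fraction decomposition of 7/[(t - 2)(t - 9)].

7/(t - 2)(t - 9) = A/(t - 2) + B/(t - 9). A = 7/(2 - 9) = -1, B = 7/(9 - 2) = 1
Result: -1/(t - 2) + 1/(t - 9)


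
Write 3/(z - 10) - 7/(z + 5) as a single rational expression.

Common denominator (z - 10)(z + 5). Numerator: 3(z + 5) - 7(z - 10) = (3z + 15) - (7z - 70) = -4z + 85
Result: (-4z + 85)/[(z - 10)(z + 5)]


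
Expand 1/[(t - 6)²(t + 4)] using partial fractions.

Cover-up at t=-4: R = 1/(-4 - 6)² = 1/100. Cover-up at t=6: Q = 1/(6 + 4) = 1/10. Comparing t² coeff: P = -R = -1/100
Result: (-1/100)/(t - 6) + (1/10)/(t - 6)² + (1/100)/(t + 4)


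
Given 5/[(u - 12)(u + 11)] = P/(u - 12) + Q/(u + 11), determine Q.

Cover-up at u = -11: Q = 5/(-11 - 12) = -5/23


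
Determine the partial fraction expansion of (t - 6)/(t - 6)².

(t - 6) = α(t - 6) + β. At t = 6: β = 1·6 - 6 = 0. Coeff of t: α = 1
Result: 1/(t - 6)


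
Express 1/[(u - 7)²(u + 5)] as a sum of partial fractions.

Cover-up at u=-5: C = 1/(-5 - 7)² = 1/144. Cover-up at u=7: B = 1/(7 + 5) = 1/12. Comparing u² coeff: A = -C = -1/144
Result: (-1/144)/(u - 7) + (1/12)/(u - 7)² + (1/144)/(u + 5)


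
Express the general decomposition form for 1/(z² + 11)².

Repeated quadratic factor: (Pz + Q)/(z² + 11) + (Rz + S)/(z² + 11)²


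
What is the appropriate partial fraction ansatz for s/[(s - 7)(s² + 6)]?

Linear + irreducible quadratic: A/(s - 7) + (Bs + C)/(s² + 6)


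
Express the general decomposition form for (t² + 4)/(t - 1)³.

Repeated linear factor (power 3): P/(t - 1) + Q/(t - 1)² + R/(t - 1)³


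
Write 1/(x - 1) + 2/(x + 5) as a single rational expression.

Common denominator (x - 1)(x + 5). Numerator: 1(x + 5) + 2(x - 1) = (x + 5) + (2x - 2) = 3x + 3
Result: (3x + 3)/[(x - 1)(x + 5)]


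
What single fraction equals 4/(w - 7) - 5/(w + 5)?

Common denominator (w - 7)(w + 5). Numerator: 4(w + 5) - 5(w - 7) = (4w + 20) - (5w - 35) = -w + 55
Result: (-w + 55)/[(w - 7)(w + 5)]


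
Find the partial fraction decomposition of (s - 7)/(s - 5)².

(s - 7) = P(s - 5) + Q. At s = 5: Q = 1·5 - 7 = -2. Coeff of s: P = 1
Result: 1/(s - 5) - 2/(s - 5)²


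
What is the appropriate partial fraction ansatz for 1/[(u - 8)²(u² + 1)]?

Repeated linear + quadratic: P/(u - 8) + Q/(u - 8)² + (Ru + S)/(u² + 1)


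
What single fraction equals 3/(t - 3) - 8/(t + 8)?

Common denominator (t - 3)(t + 8). Numerator: 3(t + 8) - 8(t - 3) = (3t + 24) - (8t - 24) = -5t + 48
Result: (-5t + 48)/[(t - 3)(t + 8)]


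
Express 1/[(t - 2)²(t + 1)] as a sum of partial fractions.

Cover-up at t=-1: C = 1/(-1 - 2)² = 1/9. Cover-up at t=2: B = 1/(2 + 1) = 1/3. Comparing t² coeff: A = -C = -1/9
Result: (-1/9)/(t - 2) + (1/3)/(t - 2)² + (1/9)/(t + 1)


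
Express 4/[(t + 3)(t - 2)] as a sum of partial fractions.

4/(t + 3)(t - 2) = A/(t + 3) + B/(t - 2). A = 4/(-3 - 2) = -4/5, B = 4/(2 + 3) = 4/5
Result: (-4/5)/(t + 3) + (4/5)/(t - 2)


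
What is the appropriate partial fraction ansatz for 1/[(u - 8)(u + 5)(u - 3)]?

Three distinct linear factors: A/(u - 8) + B/(u + 5) + C/(u - 3)


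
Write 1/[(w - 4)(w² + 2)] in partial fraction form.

Cover-up at w = 4: A = 1/(4² + 2) = 1/18. Then B = -A = -1/18, C = -A·(0 + 4) = -2/9
Result: (1/18)/(w - 4) - ((1/18)w + 2/9)/(w² + 2)


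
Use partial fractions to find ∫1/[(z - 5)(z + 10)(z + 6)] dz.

Cover-up: α = 1/165, β = 1/60, γ = -1/44. Decomposition: (1/165)/(z - 5) + (1/60)/(z + 10) - (1/44)/(z + 6). Integrate each term: (1/165) ln|(z - 5)| + (1/60) ln|(z + 10)| - (1/44) ln|(z + 6)| + C


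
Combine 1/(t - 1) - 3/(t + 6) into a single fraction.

Common denominator (t - 1)(t + 6). Numerator: 1(t + 6) - 3(t - 1) = (t + 6) - (3t - 3) = -2t + 9
Result: (-2t + 9)/[(t - 1)(t + 6)]


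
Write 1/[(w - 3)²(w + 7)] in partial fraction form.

Cover-up at w=-7: γ = 1/(-7 - 3)² = 1/100. Cover-up at w=3: β = 1/(3 + 7) = 1/10. Comparing w² coeff: α = -γ = -1/100
Result: (-1/100)/(w - 3) + (1/10)/(w - 3)² + (1/100)/(w + 7)


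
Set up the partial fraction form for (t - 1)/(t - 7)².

Repeated linear factor: α/(t - 7) + β/(t - 7)²


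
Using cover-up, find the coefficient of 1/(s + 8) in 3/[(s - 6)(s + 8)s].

Cover (s + 8), set s=-8: 3/[(-8 - 6)(-8 - 0)] = 3/112


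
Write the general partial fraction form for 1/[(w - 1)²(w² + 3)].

Repeated linear + quadratic: α/(w - 1) + β/(w - 1)² + (γw + δ)/(w² + 3)


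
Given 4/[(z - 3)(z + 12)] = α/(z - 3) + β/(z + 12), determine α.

Cover-up at z = 3: α = 4/(3 + 12) = 4/15


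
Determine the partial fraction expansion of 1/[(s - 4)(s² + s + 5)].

Cover-up at s = 4: P = 1/(4² + 1·4 + 5) = 1/25. Then Q = -P = -1/25, R = -P·(1 + 4) = -1/5
Result: (1/25)/(s - 4) - ((1/25)s + 1/5)/(s² + s + 5)


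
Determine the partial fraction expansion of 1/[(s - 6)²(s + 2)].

Cover-up at s=-2: C = 1/(-2 - 6)² = 1/64. Cover-up at s=6: B = 1/(6 + 2) = 1/8. Comparing s² coeff: A = -C = -1/64
Result: (-1/64)/(s - 6) + (1/8)/(s - 6)² + (1/64)/(s + 2)


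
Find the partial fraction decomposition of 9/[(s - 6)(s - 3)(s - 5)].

Using cover-up method: A = 3, B = 3/2, C = -9/2
Result: 3/(s - 6) + (3/2)/(s - 3) - (9/2)/(s - 5)


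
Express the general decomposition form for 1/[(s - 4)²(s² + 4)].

Repeated linear + quadratic: P/(s - 4) + Q/(s - 4)² + (Rs + S)/(s² + 4)


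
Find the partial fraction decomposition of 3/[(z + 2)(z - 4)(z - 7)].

Using cover-up method: A = 1/18, B = -1/6, C = 1/9
Result: (1/18)/(z + 2) - (1/6)/(z - 4) + (1/9)/(z - 7)


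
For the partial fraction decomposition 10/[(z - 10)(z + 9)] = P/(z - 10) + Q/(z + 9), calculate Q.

Cover-up at z = -9: Q = 10/(-9 - 10) = -10/19


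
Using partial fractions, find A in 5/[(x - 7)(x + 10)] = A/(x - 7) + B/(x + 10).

Cover-up at x = 7: A = 5/(7 + 10) = 5/17
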